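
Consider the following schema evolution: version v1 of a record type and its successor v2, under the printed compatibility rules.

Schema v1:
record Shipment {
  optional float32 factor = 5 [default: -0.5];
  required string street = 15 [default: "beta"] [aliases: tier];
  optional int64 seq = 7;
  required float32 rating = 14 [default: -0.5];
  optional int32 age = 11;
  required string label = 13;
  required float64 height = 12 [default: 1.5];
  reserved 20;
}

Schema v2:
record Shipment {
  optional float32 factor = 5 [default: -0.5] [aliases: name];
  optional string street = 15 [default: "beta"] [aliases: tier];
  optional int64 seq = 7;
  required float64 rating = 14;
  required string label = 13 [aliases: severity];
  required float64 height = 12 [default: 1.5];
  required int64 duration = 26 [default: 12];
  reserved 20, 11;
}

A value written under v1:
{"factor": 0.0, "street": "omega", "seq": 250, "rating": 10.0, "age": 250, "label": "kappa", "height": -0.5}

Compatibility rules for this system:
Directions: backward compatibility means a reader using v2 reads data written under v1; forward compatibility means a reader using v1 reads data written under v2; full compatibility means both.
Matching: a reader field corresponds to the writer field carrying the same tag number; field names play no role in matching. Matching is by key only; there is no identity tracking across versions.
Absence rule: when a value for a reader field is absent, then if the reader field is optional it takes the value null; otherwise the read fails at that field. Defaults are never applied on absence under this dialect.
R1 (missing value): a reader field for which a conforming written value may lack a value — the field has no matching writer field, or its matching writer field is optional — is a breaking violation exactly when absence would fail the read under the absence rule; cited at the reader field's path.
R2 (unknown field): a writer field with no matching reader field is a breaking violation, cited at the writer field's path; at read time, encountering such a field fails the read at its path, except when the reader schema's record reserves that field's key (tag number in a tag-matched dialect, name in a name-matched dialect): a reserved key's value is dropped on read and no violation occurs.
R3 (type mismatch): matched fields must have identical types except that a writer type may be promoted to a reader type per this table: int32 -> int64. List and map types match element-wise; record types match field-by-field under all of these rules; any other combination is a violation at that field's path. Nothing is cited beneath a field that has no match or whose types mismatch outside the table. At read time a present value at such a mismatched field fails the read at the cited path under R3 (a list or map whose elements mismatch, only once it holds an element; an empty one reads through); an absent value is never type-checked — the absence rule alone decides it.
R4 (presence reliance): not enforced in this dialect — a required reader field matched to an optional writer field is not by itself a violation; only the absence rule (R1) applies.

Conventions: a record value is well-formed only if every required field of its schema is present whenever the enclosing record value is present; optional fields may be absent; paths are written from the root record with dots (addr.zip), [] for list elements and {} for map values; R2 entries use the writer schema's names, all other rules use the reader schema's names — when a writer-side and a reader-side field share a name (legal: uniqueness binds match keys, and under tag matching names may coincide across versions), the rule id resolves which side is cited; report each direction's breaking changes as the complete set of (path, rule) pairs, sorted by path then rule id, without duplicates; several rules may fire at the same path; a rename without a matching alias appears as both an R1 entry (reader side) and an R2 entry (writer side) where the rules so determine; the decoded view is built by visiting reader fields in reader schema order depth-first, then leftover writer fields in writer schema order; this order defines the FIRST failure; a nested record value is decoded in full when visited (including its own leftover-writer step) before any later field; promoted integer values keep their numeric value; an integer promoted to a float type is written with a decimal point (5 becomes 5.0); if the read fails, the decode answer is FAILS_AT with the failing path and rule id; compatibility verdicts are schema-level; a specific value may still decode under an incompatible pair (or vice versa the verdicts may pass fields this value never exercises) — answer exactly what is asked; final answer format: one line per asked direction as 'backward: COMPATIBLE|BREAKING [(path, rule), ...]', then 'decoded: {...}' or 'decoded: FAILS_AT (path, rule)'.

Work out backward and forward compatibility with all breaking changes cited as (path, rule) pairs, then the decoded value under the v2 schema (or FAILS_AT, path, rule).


backward: BREAKING [(duration, R1), (rating, R3)]; forward: BREAKING [(duration, R2), (rating, R3), (street, R1)]; decoded: FAILS_AT (rating, R3)

each type pair in Shipment: writer, then reader
backward analysis of Shipment with v2 as reader and v1 as writer:
  writer optional, float32 -> float32: reader factor maps from writer factor
  writer required, string -> string: reader street maps from writer street
  writer optional, int64 -> int64: reader seq maps from writer seq
  writer required, float32 -> float64: reader rating maps from writer rating
  writer required, string -> string: reader label maps from writer label
  writer required, float64 -> float64: reader height maps from writer height
  duration has no writer counterpart
  writer field age has no reader counterpart
  R1 fires at duration
  R3 fires at rating
  => 2 violation(s): backward is BREAKING for Shipment
forward analysis of Shipment with v1 as reader and v2 as writer:
  writer optional, float32 -> float32: reader factor maps from writer factor
  writer optional, string -> string: reader street maps from writer street
  writer optional, int64 -> int64: reader seq maps from writer seq
  writer required, float64 -> float32: reader rating maps from writer rating
  age has no writer counterpart
  writer required, string -> string: reader label maps from writer label
  writer required, float64 -> float64: reader height maps from writer height
  writer field duration has no reader counterpart
  R2 fires at duration
  R3 fires at rating
  R1 fires at street
  => 3 violation(s): forward is BREAKING for Shipment
decode walk for Shipment under reader schema v2:
  factor := 0.0
  street := "omega"
  seq := 250
  read fails at rating under R3
  => FAILS_AT (rating, R3)


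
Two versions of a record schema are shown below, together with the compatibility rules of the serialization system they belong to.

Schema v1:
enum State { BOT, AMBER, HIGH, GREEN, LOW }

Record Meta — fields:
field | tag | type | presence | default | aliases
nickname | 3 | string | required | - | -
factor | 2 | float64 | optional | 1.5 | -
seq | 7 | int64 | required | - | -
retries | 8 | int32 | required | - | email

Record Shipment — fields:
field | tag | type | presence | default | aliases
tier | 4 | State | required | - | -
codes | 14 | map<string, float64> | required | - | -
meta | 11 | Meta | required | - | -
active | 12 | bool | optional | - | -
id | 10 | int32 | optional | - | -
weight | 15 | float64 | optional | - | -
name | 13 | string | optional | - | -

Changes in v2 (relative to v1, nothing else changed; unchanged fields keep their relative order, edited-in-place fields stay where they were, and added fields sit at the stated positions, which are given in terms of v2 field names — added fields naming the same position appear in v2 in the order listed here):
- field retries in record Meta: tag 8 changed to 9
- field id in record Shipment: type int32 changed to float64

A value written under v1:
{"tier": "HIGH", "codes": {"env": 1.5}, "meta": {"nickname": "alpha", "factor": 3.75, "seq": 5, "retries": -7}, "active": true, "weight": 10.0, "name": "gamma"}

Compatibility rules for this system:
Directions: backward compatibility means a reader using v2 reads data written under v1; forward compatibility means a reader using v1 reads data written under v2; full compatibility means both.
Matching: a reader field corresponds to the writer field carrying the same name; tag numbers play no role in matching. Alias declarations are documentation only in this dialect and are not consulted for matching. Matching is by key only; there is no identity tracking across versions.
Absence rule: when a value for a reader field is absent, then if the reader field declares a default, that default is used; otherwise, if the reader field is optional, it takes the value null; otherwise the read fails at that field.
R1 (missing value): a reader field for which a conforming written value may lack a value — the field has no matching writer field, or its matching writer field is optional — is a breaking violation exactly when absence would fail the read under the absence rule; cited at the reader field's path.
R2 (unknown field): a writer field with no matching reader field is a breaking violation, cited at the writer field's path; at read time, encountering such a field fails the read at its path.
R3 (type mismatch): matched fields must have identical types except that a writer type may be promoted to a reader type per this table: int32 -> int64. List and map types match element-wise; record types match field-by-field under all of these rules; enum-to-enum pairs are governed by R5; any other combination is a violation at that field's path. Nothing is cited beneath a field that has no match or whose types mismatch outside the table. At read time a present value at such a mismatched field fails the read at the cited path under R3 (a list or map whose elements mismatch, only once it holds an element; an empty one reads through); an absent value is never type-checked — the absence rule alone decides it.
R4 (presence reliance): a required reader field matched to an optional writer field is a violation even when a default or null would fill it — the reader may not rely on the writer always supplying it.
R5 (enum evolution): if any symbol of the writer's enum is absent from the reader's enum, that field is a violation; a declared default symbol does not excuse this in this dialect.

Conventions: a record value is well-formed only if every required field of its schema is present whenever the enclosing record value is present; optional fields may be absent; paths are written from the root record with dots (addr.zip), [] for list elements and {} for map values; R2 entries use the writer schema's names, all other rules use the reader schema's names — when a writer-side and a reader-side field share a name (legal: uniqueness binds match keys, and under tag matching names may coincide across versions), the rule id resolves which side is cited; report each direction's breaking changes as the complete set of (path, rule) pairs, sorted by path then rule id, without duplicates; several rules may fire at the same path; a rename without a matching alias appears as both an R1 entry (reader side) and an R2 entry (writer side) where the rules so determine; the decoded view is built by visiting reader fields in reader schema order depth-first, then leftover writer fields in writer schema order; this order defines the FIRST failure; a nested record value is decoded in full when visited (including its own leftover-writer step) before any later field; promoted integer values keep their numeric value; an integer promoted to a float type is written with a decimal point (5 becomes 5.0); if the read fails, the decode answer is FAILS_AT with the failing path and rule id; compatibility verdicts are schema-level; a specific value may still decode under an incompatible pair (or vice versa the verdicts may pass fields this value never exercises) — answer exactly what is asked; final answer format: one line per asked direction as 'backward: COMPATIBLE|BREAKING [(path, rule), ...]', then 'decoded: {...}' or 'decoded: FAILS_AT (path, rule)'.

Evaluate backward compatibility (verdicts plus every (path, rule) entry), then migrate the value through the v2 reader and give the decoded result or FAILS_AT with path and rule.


arrows below run writer -> reader for Shipment
backward on Shipment — v2 reading data written by v1:
  tier: paired with writer tier (State -> State; writer required)
  codes: paired with writer codes (map<string, float64> -> map<string, float64>; writer required)
  meta: paired with writer meta (Meta -> Meta; writer required)
  active: paired with writer active (bool -> bool; writer optional)
  id: paired with writer id (int32 -> float64; writer optional)
  weight: paired with writer weight (float64 -> float64; writer optional)
  name: paired with writer name (string -> string; writer optional)
  meta.nickname: paired with writer meta.nickname (string -> string; writer required)
  meta.factor: paired with writer meta.factor (float64 -> float64; writer optional)
  meta.seq: paired with writer meta.seq (int64 -> int64; writer required)
  meta.retries: paired with writer meta.retries (int32 -> int32; writer required)
  breaking: (id, R3)
  => backward: BREAKING (1)
decode (reader v2):
  tier := "HIGH"
  codes := {"env": 1.5}
  meta.nickname := "alpha"
  meta.factor := 3.75
  meta.seq := 5
  meta.retries := -7
  active := true
  id := null (not supplied -> null)
  weight := 10.0
  name := "gamma"
  => decoded: {"tier": "HIGH", "codes": {"env": 1.5}, "meta": {"nickname": "alpha", "factor": 3.75, "seq": 5, "retries": -7}, "active": true, "id": null, "weight": 10.0, "name": "gamma"}
the rest of the Shipment diff is inert for this question:
  field retries in record Meta: tag 8 changed to 9 -> no rule fires on it in Shipment's dialect; the asked verdict holds

backward: BREAKING [(id, R3)]; decoded: {"tier": "HIGH", "codes": {"env": 1.5}, "meta": {"nickname": "alpha", "factor": 3.75, "seq": 5, "retries": -7}, "active": true, "id": null, "weight": 10.0, "name": "gamma"}


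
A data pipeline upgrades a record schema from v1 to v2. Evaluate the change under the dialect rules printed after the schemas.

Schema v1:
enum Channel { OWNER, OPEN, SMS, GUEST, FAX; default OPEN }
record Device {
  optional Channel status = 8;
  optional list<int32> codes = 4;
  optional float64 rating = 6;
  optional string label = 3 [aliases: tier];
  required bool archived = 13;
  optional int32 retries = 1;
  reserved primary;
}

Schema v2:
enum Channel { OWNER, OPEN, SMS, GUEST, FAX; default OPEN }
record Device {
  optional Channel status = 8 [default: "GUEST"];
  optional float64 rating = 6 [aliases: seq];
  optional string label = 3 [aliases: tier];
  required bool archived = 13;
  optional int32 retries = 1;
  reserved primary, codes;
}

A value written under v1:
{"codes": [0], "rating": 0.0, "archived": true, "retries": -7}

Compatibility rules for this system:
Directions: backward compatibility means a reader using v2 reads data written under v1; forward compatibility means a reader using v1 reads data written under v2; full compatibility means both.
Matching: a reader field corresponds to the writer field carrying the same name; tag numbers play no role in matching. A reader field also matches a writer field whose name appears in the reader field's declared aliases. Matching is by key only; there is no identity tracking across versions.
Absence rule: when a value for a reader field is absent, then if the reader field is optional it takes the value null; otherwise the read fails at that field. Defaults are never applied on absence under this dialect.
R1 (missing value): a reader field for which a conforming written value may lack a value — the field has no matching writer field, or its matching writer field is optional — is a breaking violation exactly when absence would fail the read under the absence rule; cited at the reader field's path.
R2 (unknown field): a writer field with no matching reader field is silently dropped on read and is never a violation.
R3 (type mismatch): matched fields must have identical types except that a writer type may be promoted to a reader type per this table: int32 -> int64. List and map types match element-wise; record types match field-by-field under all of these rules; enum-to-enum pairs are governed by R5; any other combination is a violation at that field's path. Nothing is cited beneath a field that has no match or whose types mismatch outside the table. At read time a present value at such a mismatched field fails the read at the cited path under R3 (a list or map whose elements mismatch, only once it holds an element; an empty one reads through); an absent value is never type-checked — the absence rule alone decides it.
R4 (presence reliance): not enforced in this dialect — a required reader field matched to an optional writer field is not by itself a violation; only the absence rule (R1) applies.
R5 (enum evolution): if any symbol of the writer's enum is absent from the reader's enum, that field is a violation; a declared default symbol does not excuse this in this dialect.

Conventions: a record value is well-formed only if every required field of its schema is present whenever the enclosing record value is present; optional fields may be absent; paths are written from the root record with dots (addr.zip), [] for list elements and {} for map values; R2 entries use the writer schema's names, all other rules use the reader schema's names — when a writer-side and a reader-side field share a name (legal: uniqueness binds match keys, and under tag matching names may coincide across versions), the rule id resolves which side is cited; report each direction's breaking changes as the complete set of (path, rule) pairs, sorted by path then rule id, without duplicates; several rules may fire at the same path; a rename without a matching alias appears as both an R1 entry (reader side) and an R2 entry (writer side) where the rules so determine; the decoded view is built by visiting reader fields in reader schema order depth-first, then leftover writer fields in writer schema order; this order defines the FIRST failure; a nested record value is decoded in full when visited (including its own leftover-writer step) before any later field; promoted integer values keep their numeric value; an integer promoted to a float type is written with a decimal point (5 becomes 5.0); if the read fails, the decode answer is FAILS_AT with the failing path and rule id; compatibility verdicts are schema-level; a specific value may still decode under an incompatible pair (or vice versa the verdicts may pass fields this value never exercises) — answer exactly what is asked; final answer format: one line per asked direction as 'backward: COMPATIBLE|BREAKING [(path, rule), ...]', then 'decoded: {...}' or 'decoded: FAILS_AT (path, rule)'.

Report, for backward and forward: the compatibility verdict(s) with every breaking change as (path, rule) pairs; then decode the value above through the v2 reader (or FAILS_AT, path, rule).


backward: COMPATIBLE []; forward: COMPATIBLE []; decoded: {"status": null, "rating": 0.0, "label": null, "archived": true, "retries": -7}

the writer's type comes first in each Device pair
backward analysis of Device with v2 as reader and v1 as writer:
  status <- status (Channel -> Channel, writer optional)
  rating <- rating (float64 -> float64, writer optional)
  label <- label (string -> string, writer optional)
  archived <- archived (bool -> bool, writer required)
  retries <- retries (int32 -> int32, writer optional)
  codes (writer side), unknown to reader
  nothing fires on Device: backward is COMPATIBLE
forward analysis of Device with v1 as reader and v2 as writer:
  status <- status (Channel -> Channel, writer optional)
  codes: no writer-side match
  rating <- rating (float64 -> float64, writer optional)
  label <- label (string -> string, writer optional)
  archived <- archived (bool -> bool, writer required)
  retries <- retries (int32 -> int32, writer optional)
  nothing fires on Device: forward is COMPATIBLE
migrating the Device value to v2:
  status := null (not supplied -> null)
  rating := 0.0
  label := null (not supplied -> null)
  archived := true
  retries := -7
  writer codes: unmatched, discarded
  => decoded: {"status": null, "rating": 0.0, "label": null, "archived": true, "retries": -7}


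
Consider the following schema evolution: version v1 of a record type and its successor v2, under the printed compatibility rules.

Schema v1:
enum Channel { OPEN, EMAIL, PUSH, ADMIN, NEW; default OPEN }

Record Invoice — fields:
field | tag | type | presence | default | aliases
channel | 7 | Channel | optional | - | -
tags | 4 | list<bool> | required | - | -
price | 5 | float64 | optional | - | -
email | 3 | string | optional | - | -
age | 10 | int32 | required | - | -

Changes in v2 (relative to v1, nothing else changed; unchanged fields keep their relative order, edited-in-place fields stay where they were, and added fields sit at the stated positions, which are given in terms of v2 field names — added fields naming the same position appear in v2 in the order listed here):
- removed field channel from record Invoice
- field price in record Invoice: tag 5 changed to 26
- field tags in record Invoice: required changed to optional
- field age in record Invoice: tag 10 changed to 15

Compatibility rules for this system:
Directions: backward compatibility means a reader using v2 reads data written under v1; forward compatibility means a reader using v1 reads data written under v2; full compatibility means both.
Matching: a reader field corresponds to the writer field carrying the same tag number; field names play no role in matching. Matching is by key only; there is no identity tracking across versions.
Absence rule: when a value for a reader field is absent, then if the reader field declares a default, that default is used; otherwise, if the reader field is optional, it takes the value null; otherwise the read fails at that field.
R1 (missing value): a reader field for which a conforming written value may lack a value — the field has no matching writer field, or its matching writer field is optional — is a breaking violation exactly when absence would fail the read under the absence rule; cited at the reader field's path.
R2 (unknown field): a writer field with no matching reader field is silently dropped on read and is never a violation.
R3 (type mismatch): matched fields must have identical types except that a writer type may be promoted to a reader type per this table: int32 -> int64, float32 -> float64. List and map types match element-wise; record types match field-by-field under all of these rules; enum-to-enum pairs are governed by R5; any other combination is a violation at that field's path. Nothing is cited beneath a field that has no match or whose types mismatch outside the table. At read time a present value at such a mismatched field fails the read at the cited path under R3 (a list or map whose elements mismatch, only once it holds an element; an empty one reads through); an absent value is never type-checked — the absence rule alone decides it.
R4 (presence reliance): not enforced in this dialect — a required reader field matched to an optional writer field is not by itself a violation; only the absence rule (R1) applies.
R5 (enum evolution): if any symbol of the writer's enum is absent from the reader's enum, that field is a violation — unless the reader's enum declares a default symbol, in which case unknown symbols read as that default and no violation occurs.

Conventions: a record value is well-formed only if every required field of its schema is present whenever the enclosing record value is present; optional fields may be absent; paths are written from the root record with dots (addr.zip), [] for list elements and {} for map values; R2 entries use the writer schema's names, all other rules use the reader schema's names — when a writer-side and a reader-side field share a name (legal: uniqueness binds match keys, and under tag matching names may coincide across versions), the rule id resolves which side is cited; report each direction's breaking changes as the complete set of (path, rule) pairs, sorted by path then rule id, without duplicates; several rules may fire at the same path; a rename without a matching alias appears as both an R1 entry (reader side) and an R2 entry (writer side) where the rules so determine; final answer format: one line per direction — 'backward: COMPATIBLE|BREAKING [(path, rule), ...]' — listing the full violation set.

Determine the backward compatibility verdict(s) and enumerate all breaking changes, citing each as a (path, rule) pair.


the writer's type comes first in each Invoice pair
backward analysis of Invoice with v2 as reader and v1 as writer:
  tags: list<bool> -> list<bool>, writer required; from tags
  price has no writer counterpart
  email: string -> string, writer optional; from email
  age has no writer counterpart
  writer channel: unknown to reader
  writer price: unknown to reader
  writer age: unknown to reader
  R1 fires at age
  => 1 violation(s): backward is BREAKING for Invoice
diffs on Invoice not affecting the asked answer:
  removed field channel from record Invoice -> fires no rule on Invoice, leaving the asked answer as it is
  field price in record Invoice: tag 5 changed to 26 -> fires no rule on Invoice, leaving the asked answer as it is
  field tags in record Invoice: required changed to optional -> its effect on Invoice is confined to the forward direction, not asked

backward: BREAKING [(age, R1)]


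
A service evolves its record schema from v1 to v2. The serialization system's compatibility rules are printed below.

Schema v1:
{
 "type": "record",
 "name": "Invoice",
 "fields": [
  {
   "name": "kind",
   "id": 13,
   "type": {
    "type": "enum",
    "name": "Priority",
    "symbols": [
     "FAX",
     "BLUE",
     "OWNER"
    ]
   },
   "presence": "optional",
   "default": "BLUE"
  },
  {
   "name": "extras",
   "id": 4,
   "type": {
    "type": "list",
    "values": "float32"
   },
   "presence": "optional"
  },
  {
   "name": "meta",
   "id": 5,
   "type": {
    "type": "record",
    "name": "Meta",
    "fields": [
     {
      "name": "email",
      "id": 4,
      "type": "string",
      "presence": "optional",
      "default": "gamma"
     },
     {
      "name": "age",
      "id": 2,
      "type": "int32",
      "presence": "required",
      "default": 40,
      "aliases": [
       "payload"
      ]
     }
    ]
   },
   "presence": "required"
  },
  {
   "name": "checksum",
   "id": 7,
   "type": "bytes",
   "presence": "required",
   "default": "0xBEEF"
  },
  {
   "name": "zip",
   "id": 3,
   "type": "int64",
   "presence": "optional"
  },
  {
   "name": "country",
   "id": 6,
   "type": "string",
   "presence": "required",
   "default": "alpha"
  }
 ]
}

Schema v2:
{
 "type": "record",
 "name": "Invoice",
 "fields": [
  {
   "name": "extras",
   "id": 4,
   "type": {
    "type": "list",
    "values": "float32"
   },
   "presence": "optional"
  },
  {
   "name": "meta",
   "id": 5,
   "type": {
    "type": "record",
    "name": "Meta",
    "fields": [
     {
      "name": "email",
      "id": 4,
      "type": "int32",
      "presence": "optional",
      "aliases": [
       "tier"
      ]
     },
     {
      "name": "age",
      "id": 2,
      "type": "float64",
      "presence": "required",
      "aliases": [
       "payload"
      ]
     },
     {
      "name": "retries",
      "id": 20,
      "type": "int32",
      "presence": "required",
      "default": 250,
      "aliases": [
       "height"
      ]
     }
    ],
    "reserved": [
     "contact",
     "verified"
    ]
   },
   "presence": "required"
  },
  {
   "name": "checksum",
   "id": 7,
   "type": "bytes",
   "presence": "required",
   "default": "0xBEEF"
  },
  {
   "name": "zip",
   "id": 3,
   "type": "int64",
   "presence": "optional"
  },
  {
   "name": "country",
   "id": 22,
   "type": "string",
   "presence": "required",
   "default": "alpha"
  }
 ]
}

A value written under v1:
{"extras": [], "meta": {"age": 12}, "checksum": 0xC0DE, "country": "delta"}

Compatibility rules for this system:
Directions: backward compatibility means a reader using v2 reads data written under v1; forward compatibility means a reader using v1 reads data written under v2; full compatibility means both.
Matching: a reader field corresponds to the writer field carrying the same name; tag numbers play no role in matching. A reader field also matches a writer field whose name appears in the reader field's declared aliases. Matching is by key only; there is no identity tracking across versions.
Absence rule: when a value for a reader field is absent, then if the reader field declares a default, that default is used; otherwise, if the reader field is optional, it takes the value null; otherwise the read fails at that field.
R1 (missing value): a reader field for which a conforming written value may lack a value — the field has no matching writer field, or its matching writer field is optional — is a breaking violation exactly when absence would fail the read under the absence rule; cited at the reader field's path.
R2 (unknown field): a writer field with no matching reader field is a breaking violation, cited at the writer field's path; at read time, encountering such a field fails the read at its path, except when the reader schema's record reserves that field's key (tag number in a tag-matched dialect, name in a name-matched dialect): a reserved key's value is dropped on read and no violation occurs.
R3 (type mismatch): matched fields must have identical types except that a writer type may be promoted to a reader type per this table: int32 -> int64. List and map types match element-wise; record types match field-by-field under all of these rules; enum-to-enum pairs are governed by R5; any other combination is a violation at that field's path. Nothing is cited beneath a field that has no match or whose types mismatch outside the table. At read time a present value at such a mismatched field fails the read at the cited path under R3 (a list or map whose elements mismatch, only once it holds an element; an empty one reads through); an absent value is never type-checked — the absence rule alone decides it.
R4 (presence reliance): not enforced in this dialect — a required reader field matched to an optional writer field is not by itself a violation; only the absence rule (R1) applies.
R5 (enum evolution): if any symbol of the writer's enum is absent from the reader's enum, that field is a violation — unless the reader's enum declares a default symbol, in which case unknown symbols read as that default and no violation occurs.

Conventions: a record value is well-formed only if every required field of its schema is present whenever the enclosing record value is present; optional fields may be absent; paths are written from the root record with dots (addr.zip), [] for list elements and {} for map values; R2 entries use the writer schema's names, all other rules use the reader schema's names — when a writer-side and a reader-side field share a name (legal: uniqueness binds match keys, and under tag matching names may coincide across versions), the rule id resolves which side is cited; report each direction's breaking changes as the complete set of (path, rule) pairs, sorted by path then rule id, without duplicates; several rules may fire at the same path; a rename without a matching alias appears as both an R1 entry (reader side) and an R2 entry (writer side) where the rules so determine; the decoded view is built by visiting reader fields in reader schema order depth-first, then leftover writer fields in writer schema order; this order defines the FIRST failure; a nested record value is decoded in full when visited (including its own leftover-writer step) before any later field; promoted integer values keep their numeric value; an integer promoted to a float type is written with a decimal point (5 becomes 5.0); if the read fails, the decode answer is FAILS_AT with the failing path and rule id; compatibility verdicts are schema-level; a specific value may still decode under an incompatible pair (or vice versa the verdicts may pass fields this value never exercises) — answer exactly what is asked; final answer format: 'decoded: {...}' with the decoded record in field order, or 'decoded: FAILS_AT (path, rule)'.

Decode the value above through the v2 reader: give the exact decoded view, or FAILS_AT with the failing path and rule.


each type pair in Invoice: writer, then reader
decoding the Invoice value with the v2 reader:
  extras := []
  meta.email := null (missing; optional => null)
  read fails at meta.age under R3
  => FAILS_AT (meta.age, R3)
the rest of the Invoice diff is inert for this question:
  field email in record Meta: type string changed to int32 (its default is dropped) -> changes Invoice's schema-level verdicts only — the decode of this value is the same
  added field retries to record Meta: required int32, tag 20, default 250 (in v2 it sits last) -> changes Invoice's schema-level verdicts only — the decode of this value is the same
  field country in record Invoice: tag 6 changed to 22 -> triggers nothing under the printed rules; the Invoice answer is the same either way
  removed field kind from record Invoice -> changes Invoice's schema-level verdicts only — the decode of this value is the same

decoded: FAILS_AT (meta.age, R3)


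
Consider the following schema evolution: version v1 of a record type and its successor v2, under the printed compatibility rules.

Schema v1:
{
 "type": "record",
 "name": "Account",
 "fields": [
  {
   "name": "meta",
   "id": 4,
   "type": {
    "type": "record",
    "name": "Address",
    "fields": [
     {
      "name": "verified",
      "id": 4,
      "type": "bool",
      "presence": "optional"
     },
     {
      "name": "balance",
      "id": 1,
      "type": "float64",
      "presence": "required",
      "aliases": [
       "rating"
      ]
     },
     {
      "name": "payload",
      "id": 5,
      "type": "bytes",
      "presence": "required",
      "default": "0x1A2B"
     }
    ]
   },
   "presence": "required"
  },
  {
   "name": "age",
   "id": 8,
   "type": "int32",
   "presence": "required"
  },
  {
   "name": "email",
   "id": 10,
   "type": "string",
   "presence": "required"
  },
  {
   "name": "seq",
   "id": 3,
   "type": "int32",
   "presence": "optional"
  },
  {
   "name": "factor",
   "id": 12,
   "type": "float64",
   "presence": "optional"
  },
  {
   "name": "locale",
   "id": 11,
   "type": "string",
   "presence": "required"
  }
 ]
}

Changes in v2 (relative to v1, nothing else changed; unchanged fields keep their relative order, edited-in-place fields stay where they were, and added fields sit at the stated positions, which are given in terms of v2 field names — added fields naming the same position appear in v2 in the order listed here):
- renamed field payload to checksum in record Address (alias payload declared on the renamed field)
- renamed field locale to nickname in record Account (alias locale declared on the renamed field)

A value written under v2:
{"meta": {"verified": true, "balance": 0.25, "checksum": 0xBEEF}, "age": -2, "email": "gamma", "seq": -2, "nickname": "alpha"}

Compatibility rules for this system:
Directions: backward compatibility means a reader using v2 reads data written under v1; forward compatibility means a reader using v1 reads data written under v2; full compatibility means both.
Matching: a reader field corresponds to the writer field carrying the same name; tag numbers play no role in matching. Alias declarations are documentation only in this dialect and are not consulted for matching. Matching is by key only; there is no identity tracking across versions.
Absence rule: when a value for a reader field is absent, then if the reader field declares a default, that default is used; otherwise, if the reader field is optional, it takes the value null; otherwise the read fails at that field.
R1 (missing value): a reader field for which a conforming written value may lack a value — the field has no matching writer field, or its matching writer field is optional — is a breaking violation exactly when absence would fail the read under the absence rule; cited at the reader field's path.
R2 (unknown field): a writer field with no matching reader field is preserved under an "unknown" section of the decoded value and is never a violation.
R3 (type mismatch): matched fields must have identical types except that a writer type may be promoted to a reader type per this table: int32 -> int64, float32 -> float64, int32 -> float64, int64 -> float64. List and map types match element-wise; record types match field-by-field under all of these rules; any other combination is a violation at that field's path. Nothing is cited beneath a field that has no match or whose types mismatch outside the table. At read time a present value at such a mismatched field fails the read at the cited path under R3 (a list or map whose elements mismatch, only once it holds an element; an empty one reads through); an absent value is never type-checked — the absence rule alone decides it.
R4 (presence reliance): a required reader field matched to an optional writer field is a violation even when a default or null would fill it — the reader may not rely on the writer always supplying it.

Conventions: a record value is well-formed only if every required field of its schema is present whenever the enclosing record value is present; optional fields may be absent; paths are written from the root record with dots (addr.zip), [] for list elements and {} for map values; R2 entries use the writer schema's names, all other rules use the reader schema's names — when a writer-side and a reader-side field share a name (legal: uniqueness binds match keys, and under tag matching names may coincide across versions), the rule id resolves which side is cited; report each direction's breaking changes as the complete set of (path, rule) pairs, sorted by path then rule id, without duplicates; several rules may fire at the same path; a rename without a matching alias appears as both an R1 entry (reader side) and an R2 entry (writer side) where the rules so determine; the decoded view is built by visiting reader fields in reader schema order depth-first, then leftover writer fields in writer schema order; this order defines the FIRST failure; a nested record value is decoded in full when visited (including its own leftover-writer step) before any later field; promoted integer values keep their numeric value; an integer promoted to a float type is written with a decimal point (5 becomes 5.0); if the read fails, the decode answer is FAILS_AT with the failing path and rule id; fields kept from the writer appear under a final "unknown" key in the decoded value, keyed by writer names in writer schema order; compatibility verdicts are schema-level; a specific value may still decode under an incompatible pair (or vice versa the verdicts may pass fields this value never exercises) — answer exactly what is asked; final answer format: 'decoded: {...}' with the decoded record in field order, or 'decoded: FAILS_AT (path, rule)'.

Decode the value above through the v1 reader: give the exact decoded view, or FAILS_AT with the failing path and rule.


arrows below run writer -> reader for Account
migrating the Account value to v1:
  meta.verified := true
  meta.balance := 0.25
  meta.payload := 0x1A2B (absent -> default)
  writer meta.checksum: kept under "unknown"
  age := -2
  email := "gamma"
  seq := -2
  factor := null (absent, optional -> null)
  read fails at locale under R1 (no fill)
  => FAILS_AT (locale, R1)
diffs on Account not affecting the asked answer:
  renamed field payload to checksum in record Address (alias payload declared on the renamed field) -> no rule fires on it and the decoded Account view is identical with or without it

decoded: FAILS_AT (locale, R1)


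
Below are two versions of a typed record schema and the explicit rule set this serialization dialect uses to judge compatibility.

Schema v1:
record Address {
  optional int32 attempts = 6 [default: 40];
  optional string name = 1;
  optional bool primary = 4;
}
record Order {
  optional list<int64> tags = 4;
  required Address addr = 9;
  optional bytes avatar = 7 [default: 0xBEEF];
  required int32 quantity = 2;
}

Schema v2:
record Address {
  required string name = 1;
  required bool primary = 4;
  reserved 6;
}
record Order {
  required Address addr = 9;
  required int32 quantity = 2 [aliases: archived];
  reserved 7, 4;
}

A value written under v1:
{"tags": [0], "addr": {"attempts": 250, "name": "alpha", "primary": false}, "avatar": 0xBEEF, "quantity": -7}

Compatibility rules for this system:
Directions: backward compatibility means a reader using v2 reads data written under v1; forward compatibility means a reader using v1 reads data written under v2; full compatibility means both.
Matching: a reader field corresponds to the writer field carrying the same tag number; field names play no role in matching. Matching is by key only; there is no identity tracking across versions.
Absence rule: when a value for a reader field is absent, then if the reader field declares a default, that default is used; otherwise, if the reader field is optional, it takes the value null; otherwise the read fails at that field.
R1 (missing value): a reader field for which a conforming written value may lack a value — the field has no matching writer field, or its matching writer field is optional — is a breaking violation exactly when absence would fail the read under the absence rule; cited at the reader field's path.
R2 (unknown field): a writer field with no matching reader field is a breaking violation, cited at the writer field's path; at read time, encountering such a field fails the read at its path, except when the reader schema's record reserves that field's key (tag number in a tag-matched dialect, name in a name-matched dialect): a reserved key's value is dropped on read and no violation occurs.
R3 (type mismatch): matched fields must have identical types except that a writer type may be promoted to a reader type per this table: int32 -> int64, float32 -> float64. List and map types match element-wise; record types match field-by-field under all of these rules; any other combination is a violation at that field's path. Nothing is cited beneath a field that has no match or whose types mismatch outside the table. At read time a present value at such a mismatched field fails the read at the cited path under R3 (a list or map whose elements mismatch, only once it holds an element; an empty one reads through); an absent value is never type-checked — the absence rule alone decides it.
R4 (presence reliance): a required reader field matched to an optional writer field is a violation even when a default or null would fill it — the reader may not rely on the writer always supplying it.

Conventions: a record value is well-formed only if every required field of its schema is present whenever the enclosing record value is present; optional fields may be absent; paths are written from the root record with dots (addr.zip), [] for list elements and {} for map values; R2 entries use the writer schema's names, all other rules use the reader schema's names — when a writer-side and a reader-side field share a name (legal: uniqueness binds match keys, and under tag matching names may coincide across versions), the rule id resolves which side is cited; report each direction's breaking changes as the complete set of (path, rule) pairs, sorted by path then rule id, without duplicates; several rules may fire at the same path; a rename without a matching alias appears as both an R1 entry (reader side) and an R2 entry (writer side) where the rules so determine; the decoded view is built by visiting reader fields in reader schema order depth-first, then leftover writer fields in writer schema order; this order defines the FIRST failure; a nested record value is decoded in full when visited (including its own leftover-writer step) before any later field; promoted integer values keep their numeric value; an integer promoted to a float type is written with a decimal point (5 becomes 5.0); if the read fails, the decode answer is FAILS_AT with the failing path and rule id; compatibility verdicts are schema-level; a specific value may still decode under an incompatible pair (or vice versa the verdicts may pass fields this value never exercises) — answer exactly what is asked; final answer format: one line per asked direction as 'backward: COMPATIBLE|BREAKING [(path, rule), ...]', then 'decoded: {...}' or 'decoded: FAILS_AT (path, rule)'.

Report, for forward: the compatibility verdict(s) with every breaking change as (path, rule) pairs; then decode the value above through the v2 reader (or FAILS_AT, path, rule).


forward: COMPATIBLE []; decoded: {"addr": {"name": "alpha", "primary": false}, "quantity": -7}

the writer's type comes first in each Order pair
checking forward for Order: reader v1 against writer v2:
  tags has no writer counterpart
  addr: paired with writer addr (Address -> Address; writer required)
  avatar has no writer counterpart
  quantity: paired with writer quantity (int32 -> int32; writer required)
  addr.attempts has no writer counterpart
  addr.name: paired with writer addr.name (string -> string; writer required)
  addr.primary: paired with writer addr.primary (bool -> bool; writer required)
  nothing fires on Order: forward is COMPATIBLE
decode walk for Order under reader schema v2:
  addr.name := "alpha"
  addr.primary := false
  writer addr.attempts: reserved -> dropped
  quantity := -7
  writer tags: reserved -> dropped
  writer avatar: reserved -> dropped
  => decoded: {"addr": {"name": "alpha", "primary": false}, "quantity": -7}
remaining Order differences; none change what is asked:
  field primary in record Address: optional changed to required -> matters only for Order's backward compatibility — outside the asked direction
  field name in record Address: optional changed to required -> matters only for Order's backward compatibility — outside the asked direction
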